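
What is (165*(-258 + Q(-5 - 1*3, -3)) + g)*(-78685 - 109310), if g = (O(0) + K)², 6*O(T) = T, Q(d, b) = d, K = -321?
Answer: -11120092245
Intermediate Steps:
O(T) = T/6
g = 103041 (g = ((⅙)*0 - 321)² = (0 - 321)² = (-321)² = 103041)
(165*(-258 + Q(-5 - 1*3, -3)) + g)*(-78685 - 109310) = (165*(-258 + (-5 - 1*3)) + 103041)*(-78685 - 109310) = (165*(-258 + (-5 - 3)) + 103041)*(-187995) = (165*(-258 - 8) + 103041)*(-187995) = (165*(-266) + 103041)*(-187995) = (-43890 + 103041)*(-187995) = 59151*(-187995) = -11120092245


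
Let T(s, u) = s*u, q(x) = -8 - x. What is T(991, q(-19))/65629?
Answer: 10901/65629 ≈ 0.16610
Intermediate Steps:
T(991, q(-19))/65629 = (991*(-8 - 1*(-19)))/65629 = (991*(-8 + 19))*(1/65629) = (991*11)*(1/65629) = 10901*(1/65629) = 10901/65629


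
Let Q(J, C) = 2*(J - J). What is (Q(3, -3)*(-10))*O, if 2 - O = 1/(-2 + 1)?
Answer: 0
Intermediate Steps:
Q(J, C) = 0 (Q(J, C) = 2*0 = 0)
O = 3 (O = 2 - 1/(-2 + 1) = 2 - 1/(-1) = 2 - 1*(-1) = 2 + 1 = 3)
(Q(3, -3)*(-10))*O = (0*(-10))*3 = 0*3 = 0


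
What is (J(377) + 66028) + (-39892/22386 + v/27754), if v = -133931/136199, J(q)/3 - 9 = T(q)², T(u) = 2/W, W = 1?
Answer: 399319794310204661/6044327206554 ≈ 66065.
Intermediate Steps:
T(u) = 2 (T(u) = 2/1 = 2*1 = 2)
J(q) = 39 (J(q) = 27 + 3*2² = 27 + 3*4 = 27 + 12 = 39)
v = -19133/19457 (v = -133931*1/136199 = -19133/19457 ≈ -0.98335)
(J(377) + 66028) + (-39892/22386 + v/27754) = (39 + 66028) + (-39892/22386 - 19133/19457/27754) = 66067 + (-39892*1/22386 - 19133/19457*1/27754) = 66067 + (-19946/11193 - 19133/540009578) = 66067 - 10771245198457/6044327206554 = 399319794310204661/6044327206554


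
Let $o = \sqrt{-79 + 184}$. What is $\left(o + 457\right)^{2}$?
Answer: $\left(457 + \sqrt{105}\right)^{2} \approx 2.1832 \cdot 10^{5}$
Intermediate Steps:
$o = \sqrt{105} \approx 10.247$
$\left(o + 457\right)^{2} = \left(\sqrt{105} + 457\right)^{2} = \left(457 + \sqrt{105}\right)^{2}$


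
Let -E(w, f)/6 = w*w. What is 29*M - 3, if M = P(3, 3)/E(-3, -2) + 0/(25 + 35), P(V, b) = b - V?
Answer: -3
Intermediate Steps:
E(w, f) = -6*w² (E(w, f) = -6*w*w = -6*w²)
M = 0 (M = (3 - 1*3)/((-6*(-3)²)) + 0/(25 + 35) = (3 - 3)/((-6*9)) + 0/60 = 0/(-54) + 0*(1/60) = 0*(-1/54) + 0 = 0 + 0 = 0)
29*M - 3 = 29*0 - 3 = 0 - 3 = -3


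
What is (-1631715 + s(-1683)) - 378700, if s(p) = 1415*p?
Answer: -4391860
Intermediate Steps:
(-1631715 + s(-1683)) - 378700 = (-1631715 + 1415*(-1683)) - 378700 = (-1631715 - 2381445) - 378700 = -4013160 - 378700 = -4391860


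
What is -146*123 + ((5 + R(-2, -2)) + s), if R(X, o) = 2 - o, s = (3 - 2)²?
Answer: -17948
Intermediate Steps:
s = 1 (s = 1² = 1)
-146*123 + ((5 + R(-2, -2)) + s) = -146*123 + ((5 + (2 - 1*(-2))) + 1) = -17958 + ((5 + (2 + 2)) + 1) = -17958 + ((5 + 4) + 1) = -17958 + (9 + 1) = -17958 + 10 = -17948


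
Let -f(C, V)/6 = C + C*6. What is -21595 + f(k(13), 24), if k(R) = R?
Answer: -22141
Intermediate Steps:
f(C, V) = -42*C (f(C, V) = -6*(C + C*6) = -6*(C + 6*C) = -42*C)
-21595 + f(k(13), 24) = -21595 - 42*13 = -21595 - 546 = -22141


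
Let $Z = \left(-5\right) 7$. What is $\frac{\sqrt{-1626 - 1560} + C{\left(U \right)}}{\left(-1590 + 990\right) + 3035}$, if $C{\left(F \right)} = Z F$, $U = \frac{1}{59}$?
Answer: $- \frac{7}{28733} + \frac{3 i \sqrt{354}}{2435} \approx -0.00024362 + 0.023181 i$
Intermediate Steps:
$Z = -35$
$U = \frac{1}{59} \approx 0.016949$
$C{\left(F \right)} = - 35 F$
$\frac{\sqrt{-1626 - 1560} + C{\left(U \right)}}{\left(-1590 + 990\right) + 3035} = \frac{\sqrt{-1626 - 1560} - \frac{35}{59}}{\left(-1590 + 990\right) + 3035} = \frac{\sqrt{-3186} - \frac{35}{59}}{-600 + 3035} = \frac{3 i \sqrt{354} - \frac{35}{59}}{2435} = \left(- \frac{35}{59} + 3 i \sqrt{354}\right) \frac{1}{2435} = - \frac{7}{28733} + \frac{3 i \sqrt{354}}{2435}$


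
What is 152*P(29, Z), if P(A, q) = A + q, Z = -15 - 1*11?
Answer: 456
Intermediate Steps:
Z = -26 (Z = -15 - 11 = -26)
152*P(29, Z) = 152*(29 - 26) = 152*3 = 456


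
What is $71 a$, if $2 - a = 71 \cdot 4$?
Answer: $-20022$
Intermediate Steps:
$a = -282$ ($a = 2 - 71 \cdot 4 = 2 - 284 = -282$)
$71 a = 71 \left(-282\right) = -20022$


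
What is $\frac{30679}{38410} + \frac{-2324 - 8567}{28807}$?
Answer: $\frac{465446643}{1106476870} \approx 0.42066$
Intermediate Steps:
$\frac{30679}{38410} + \frac{-2324 - 8567}{28807} = 30679 \cdot \frac{1}{38410} + \left(-2324 - 8567\right) \frac{1}{28807} = \frac{30679}{38410} - \frac{10891}{28807} = \frac{465446643}{1106476870}$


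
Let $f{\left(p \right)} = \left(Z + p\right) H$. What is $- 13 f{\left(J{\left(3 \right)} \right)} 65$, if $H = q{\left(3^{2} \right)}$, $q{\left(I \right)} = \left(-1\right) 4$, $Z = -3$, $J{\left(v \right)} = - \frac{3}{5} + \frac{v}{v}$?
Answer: $-8788$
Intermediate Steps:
$J{\left(v \right)} = \frac{2}{5}$ ($J{\left(v \right)} = \left(-3\right) \frac{1}{5} + 1 = - \frac{3}{5} + 1 = \frac{2}{5}$)
$q{\left(I \right)} = -4$
$H = -4$
$f{\left(p \right)} = 12 - 4 p$ ($f{\left(p \right)} = \left(-3 + p\right) \left(-4\right) = 12 - 4 p$)
$- 13 f{\left(J{\left(3 \right)} \right)} 65 = - 13 \left(12 - \frac{8}{5}\right) 65 = \left(-13\right) \frac{52}{5} \cdot 65 = \left(- \frac{676}{5}\right) 65 = -8788$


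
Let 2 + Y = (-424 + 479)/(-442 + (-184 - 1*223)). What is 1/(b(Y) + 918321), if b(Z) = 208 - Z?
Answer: 849/779832874 ≈ 1.0887e-6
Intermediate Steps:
Y = -1753/849 (Y = -2 + (-424 + 479)/(-442 + (-184 - 1*223)) = -2 + 55/(-442 + (-184 - 223)) = -2 + 55/(-442 - 407) = -2 + 55/(-849) = -2 + 55*(-1/849) = -2 - 55/849 = -1753/849 ≈ -2.0648)
1/(b(Y) + 918321) = 1/((208 - 1*(-1753/849)) + 918321) = 1/((208 + 1753/849) + 918321) = 1/(178345/849 + 918321) = 1/(779832874/849) = 849/779832874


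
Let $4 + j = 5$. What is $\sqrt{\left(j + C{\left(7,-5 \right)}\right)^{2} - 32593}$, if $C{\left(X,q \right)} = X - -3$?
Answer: $6 i \sqrt{902} \approx 180.2 i$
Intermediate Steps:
$j = 1$ ($j = -4 + 5 = 1$)
$C{\left(X,q \right)} = 3 + X$ ($C{\left(X,q \right)} = X + 3 = 3 + X$)
$\sqrt{\left(j + C{\left(7,-5 \right)}\right)^{2} - 32593} = \sqrt{\left(1 + \left(3 + 7\right)\right)^{2} - 32593} = \sqrt{\left(1 + 10\right)^{2} - 32593} = \sqrt{11^{2} - 32593} = \sqrt{121 - 32593} = \sqrt{-32472} = 6 i \sqrt{902}$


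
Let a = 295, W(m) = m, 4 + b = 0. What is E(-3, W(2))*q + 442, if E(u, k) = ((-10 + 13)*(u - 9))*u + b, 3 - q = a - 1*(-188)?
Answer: -49478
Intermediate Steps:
b = -4 (b = -4 + 0 = -4)
q = -480 (q = 3 - (295 - 1*(-188)) = 3 - (295 + 188) = 3 - 1*483 = 3 - 483 = -480)
E(u, k) = -4 + u*(-27 + 3*u) (E(u, k) = ((-10 + 13)*(u - 9))*u - 4 = (3*(-9 + u))*u - 4 = (-27 + 3*u)*u - 4 = u*(-27 + 3*u) - 4 = -4 + u*(-27 + 3*u))
E(-3, W(2))*q + 442 = (-4 - 27*(-3) + 3*(-3)**2)*(-480) + 442 = (-4 + 81 + 3*9)*(-480) + 442 = (-4 + 81 + 27)*(-480) + 442 = 104*(-480) + 442 = -49920 + 442 = -49478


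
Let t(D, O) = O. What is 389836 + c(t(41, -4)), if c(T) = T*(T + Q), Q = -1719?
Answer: 396728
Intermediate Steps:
c(T) = T*(-1719 + T) (c(T) = T*(T - 1719) = T*(-1719 + T))
389836 + c(t(41, -4)) = 389836 - 4*(-1719 - 4) = 389836 - 4*(-1723) = 389836 + 6892 = 396728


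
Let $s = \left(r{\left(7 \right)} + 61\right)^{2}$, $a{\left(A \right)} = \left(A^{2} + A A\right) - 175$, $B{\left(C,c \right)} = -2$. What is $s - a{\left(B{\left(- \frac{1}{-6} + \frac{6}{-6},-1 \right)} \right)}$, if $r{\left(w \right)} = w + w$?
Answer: $5792$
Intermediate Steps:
$a{\left(A \right)} = -175 + 2 A^{2}$ ($a{\left(A \right)} = \left(A^{2} + A^{2}\right) - 175 = 2 A^{2} - 175 = -175 + 2 A^{2}$)
$r{\left(w \right)} = 2 w$
$s = 5625$ ($s = \left(2 \cdot 7 + 61\right)^{2} = \left(14 + 61\right)^{2} = 75^{2} = 5625$)
$s - a{\left(B{\left(- \frac{1}{-6} + \frac{6}{-6},-1 \right)} \right)} = 5625 - \left(-175 + 2 \left(-2\right)^{2}\right) = 5625 - \left(-175 + 2 \cdot 4\right) = 5625 - \left(-175 + 8\right) = 5625 - -167 = 5625 + 167 = 5792$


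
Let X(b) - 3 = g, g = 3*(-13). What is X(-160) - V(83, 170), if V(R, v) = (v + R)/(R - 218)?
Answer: -4607/135 ≈ -34.126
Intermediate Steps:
V(R, v) = (R + v)/(-218 + R)
g = -39
X(b) = -36 (X(b) = 3 - 39 = -36)
X(-160) - V(83, 170) = -36 - (83 + 170)/(-218 + 83) = -36 - 253/(-135) = -36 - (-1)*253/135 = -36 - 1*(-253/135) = -36 + 253/135 = -4607/135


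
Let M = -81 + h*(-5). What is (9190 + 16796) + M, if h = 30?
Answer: 25755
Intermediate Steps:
M = -231 (M = -81 + 30*(-5) = -81 - 150 = -231)
(9190 + 16796) + M = (9190 + 16796) - 231 = 25986 - 231 = 25755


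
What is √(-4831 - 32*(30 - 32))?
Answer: I*√4767 ≈ 69.043*I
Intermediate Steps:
√(-4831 - 32*(30 - 32)) = √(-4831 - 32*(-2)) = √(-4831 + 64) = √(-4767) = I*√4767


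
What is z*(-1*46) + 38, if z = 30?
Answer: -1342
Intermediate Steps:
z*(-1*46) + 38 = 30*(-1*46) + 38 = 30*(-46) + 38 = -1380 + 38 = -1342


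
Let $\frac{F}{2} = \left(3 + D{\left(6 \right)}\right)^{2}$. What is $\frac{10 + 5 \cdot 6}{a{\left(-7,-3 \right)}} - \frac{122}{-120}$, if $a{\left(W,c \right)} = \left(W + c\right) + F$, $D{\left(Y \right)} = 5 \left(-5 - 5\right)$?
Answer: $\frac{33911}{33060} \approx 1.0257$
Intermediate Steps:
$D{\left(Y \right)} = -50$ ($D{\left(Y \right)} = 5 \left(-10\right) = -50$)
$F = 4418$ ($F = 2 \left(3 - 50\right)^{2} = 2 \left(-47\right)^{2} = 2 \cdot 2209 = 4418$)
$a{\left(W,c \right)} = 4418 + W + c$ ($a{\left(W,c \right)} = \left(W + c\right) + 4418 = 4418 + W + c$)
$\frac{10 + 5 \cdot 6}{a{\left(-7,-3 \right)}} - \frac{122}{-120} = \frac{10 + 5 \cdot 6}{4418 - 7 - 3} - \frac{122}{-120} = \frac{10 + 30}{4408} - - \frac{61}{60} = 40 \cdot \frac{1}{4408} + \frac{61}{60} = \frac{5}{551} + \frac{61}{60} = \frac{33911}{33060}$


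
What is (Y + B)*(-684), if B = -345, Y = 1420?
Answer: -735300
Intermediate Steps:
(Y + B)*(-684) = (1420 - 345)*(-684) = 1075*(-684) = -735300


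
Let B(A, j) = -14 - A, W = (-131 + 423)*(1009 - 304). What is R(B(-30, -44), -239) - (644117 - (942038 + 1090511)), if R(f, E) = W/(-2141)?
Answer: 2972427052/2141 ≈ 1.3883e+6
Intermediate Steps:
W = 205860 (W = 292*705 = 205860)
R(f, E) = -205860/2141 (R(f, E) = 205860/(-2141) = 205860*(-1/2141) = -205860/2141)
R(B(-30, -44), -239) - (644117 - (942038 + 1090511)) = -205860/2141 - (644117 - (942038 + 1090511)) = -205860/2141 - (644117 - 1*2032549) = -205860/2141 - (644117 - 2032549) = -205860/2141 - 1*(-1388432) = -205860/2141 + 1388432 = 2972427052/2141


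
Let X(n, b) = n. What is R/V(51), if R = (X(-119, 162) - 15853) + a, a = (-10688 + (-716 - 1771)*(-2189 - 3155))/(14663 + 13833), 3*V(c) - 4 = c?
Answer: -82848426/97955 ≈ -845.78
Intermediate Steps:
V(c) = 4/3 + c/3
a = 829990/1781 (a = (-10688 - 2487*(-5344))/28496 = (-10688 + 13290528)*(1/28496) = 13279840*(1/28496) = 829990/1781 ≈ 466.02)
R = -27616142/1781 (R = (-119 - 15853) + 829990/1781 = -15972 + 829990/1781 = -27616142/1781 ≈ -15506.)
R/V(51) = -27616142/(1781*(4/3 + (1/3)*51)) = -27616142/(1781*(4/3 + 17)) = -27616142/(1781*55/3) = -27616142/1781*3/55 = -82848426/97955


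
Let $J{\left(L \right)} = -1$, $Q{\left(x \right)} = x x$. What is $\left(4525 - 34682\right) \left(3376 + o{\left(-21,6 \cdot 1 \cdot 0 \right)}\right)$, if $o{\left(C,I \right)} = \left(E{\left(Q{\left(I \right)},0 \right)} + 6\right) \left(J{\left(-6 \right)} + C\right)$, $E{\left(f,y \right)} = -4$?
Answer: $-100483124$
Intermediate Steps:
$Q{\left(x \right)} = x^{2}$
$o{\left(C,I \right)} = -2 + 2 C$ ($o{\left(C,I \right)} = \left(-4 + 6\right) \left(-1 + C\right) = 2 \left(-1 + C\right) = -2 + 2 C$)
$\left(4525 - 34682\right) \left(3376 + o{\left(-21,6 \cdot 1 \cdot 0 \right)}\right) = \left(4525 - 34682\right) \left(3376 + \left(-2 + 2 \left(-21\right)\right)\right) = - 30157 \left(3376 - 44\right) = \left(-30157\right) 3332 = -100483124$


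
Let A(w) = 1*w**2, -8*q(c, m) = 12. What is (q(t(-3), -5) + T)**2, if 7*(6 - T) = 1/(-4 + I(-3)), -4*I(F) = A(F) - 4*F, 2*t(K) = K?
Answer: 5470921/268324 ≈ 20.389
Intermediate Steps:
t(K) = K/2
q(c, m) = -3/2 (q(c, m) = -1/8*12 = -3/2)
A(w) = w**2
I(F) = F - F**2/4 (I(F) = -(F**2 - 4*F)/4 = F - F**2/4)
T = 1558/259 (T = 6 - 1/(7*(-4 + (1/4)*(-3)*(4 - 1*(-3)))) = 6 - 1/(7*(-4 + (1/4)*(-3)*(4 + 3))) = 6 - 1/(7*(-4 + (1/4)*(-3)*7)) = 6 - 1/(7*(-4 - 21/4)) = 6 - 1/(7*(-37/4)) = 6 - 1/7*(-4/37) = 6 + 4/259 = 1558/259 ≈ 6.0154)
(q(t(-3), -5) + T)**2 = (-3/2 + 1558/259)**2 = (2339/518)**2 = 5470921/268324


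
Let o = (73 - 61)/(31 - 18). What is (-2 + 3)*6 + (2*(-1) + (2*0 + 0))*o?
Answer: 54/13 ≈ 4.1538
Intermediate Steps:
o = 12/13 ≈ 0.92308
(-2 + 3)*6 + (2*(-1) + (2*0 + 0))*o = (-2 + 3)*6 + (2*(-1) + (2*0 + 0))*(12/13) = 1*6 + (-2 + (0 + 0))*(12/13) = 6 + (-2 + 0)*(12/13) = 6 - 2*12/13 = 6 - 24/13 = 54/13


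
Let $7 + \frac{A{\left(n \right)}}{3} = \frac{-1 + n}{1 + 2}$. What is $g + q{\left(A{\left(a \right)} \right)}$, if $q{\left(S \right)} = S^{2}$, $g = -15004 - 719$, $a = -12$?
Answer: $-14567$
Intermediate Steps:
$g = -15723$
$A{\left(n \right)} = -22 + n$ ($A{\left(n \right)} = -21 + 3 \frac{-1 + n}{1 + 2} = -21 + 3 \frac{-1 + n}{3} = -21 + 3 \left(-1 + n\right) \frac{1}{3} = -21 + 3 \left(- \frac{1}{3} + \frac{n}{3}\right) = -21 + \left(-1 + n\right) = -22 + n$)
$g + q{\left(A{\left(a \right)} \right)} = -15723 + \left(-22 - 12\right)^{2} = -15723 + \left(-34\right)^{2} = -15723 + 1156 = -14567$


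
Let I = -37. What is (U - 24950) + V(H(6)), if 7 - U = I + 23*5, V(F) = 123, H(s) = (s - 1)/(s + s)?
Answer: -24898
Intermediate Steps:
H(s) = (-1 + s)/(2*s) (H(s) = (-1 + s)/((2*s)) = (-1 + s)*(1/(2*s)) = (-1 + s)/(2*s))
U = -71 (U = 7 - (-37 + 23*5) = 7 - (-37 + 115) = 7 - 1*78 = 7 - 78 = -71)
(U - 24950) + V(H(6)) = (-71 - 24950) + 123 = -25021 + 123 = -24898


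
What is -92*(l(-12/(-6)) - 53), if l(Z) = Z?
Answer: 4692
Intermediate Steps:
-92*(l(-12/(-6)) - 53) = -92*(-12/(-6) - 53) = -92*(-12*(-⅙) - 53) = -92*(2 - 53) = -92*(-51) = 4692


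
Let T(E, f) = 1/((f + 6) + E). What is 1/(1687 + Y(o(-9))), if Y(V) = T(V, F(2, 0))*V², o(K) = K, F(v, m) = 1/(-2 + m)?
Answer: 7/11647 ≈ 0.00060101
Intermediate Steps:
T(E, f) = 1/(6 + E + f) (T(E, f) = 1/((6 + f) + E) = 1/(6 + E + f))
Y(V) = V²/(11/2 + V) (Y(V) = V²/(6 + V + 1/(-2 + 0)) = V²/(6 + V + 1/(-2)) = V²/(6 + V - ½) = V²/(11/2 + V))
1/(1687 + Y(o(-9))) = 1/(1687 + 2*(-9)²/(11 + 2*(-9))) = 1/(1687 + 2*81/(11 - 18)) = 1/(1687 + 2*81/(-7)) = 1/(1687 + 2*81*(-⅐)) = 1/(1687 - 162/7) = 1/(11647/7) = 7/11647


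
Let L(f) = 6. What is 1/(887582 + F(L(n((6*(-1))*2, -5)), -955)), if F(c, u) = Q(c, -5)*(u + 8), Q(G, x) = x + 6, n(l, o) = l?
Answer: 1/886635 ≈ 1.1279e-6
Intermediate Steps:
Q(G, x) = 6 + x
F(c, u) = 8 + u (F(c, u) = (6 - 5)*(u + 8) = 1*(8 + u) = 8 + u)
1/(887582 + F(L(n((6*(-1))*2, -5)), -955)) = 1/(887582 + (8 - 955)) = 1/(887582 - 947) = 1/886635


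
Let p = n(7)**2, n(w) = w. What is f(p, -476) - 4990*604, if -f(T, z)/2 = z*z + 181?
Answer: -3467474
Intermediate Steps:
p = 49 (p = 7**2 = 49)
f(T, z) = -362 - 2*z**2 (f(T, z) = -2*(z*z + 181) = -2*(z**2 + 181) = -2*(181 + z**2) = -362 - 2*z**2)
f(p, -476) - 4990*604 = (-362 - 2*(-476)**2) - 4990*604 = (-362 - 2*226576) - 1*3013960 = (-362 - 453152) - 3013960 = -453514 - 3013960 = -3467474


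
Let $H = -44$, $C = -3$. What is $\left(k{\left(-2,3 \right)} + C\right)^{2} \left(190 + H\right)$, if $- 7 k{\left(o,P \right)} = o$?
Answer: $\frac{52706}{49} \approx 1075.6$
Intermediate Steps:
$k{\left(o,P \right)} = - \frac{o}{7}$
$\left(k{\left(-2,3 \right)} + C\right)^{2} \left(190 + H\right) = \left(\left(- \frac{1}{7}\right) \left(-2\right) - 3\right)^{2} \left(190 - 44\right) = \left(\frac{2}{7} - 3\right)^{2} \cdot 146 = \left(- \frac{19}{7}\right)^{2} \cdot 146 = \frac{361}{49} \cdot 146 = \frac{52706}{49}$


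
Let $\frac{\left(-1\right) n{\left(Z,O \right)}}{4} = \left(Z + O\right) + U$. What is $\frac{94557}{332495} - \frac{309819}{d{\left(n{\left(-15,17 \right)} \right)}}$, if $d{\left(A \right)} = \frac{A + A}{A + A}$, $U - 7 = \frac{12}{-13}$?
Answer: $- \frac{103013173848}{332495} \approx -3.0982 \cdot 10^{5}$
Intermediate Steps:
$U = \frac{79}{13}$ ($U = 7 + \frac{12}{-13} = 7 + 12 \left(- \frac{1}{13}\right) = 7 - \frac{12}{13} = \frac{79}{13} \approx 6.0769$)
$n{\left(Z,O \right)} = - \frac{316}{13} - 4 O - 4 Z$ ($n{\left(Z,O \right)} = - 4 \left(\left(Z + O\right) + \frac{79}{13}\right) = - 4 \left(\left(O + Z\right) + \frac{79}{13}\right) = - 4 \left(\frac{79}{13} + O + Z\right) = - \frac{316}{13} - 4 O - 4 Z$)
$d{\left(A \right)} = 1$ ($d{\left(A \right)} = \frac{2 A}{2 A} = 2 A \frac{1}{2 A} = 1$)
$\frac{94557}{332495} - \frac{309819}{d{\left(n{\left(-15,17 \right)} \right)}} = \frac{94557}{332495} - \frac{309819}{1} = 94557 \cdot \frac{1}{332495} - 309819 = \frac{94557}{332495} - 309819 = - \frac{103013173848}{332495}$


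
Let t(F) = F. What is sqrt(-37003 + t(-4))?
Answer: I*sqrt(37007) ≈ 192.37*I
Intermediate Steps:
sqrt(-37003 + t(-4)) = sqrt(-37003 - 4) = sqrt(-37007) = I*sqrt(37007)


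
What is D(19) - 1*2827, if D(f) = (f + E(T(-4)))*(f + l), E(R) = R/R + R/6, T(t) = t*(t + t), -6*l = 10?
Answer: -21491/9 ≈ -2387.9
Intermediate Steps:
l = -5/3 (l = -1/6*10 = -5/3 ≈ -1.6667)
T(t) = 2*t**2 (T(t) = t*(2*t) = 2*t**2)
E(R) = 1 + R/6 (E(R) = 1 + R*(1/6) = 1 + R/6)
D(f) = (-5/3 + f)*(19/3 + f) (D(f) = (f + (1 + (2*(-4)**2)/6))*(f - 5/3) = (f + (1 + (2*16)/6))*(-5/3 + f) = (f + (1 + (1/6)*32))*(-5/3 + f) = (f + (1 + 16/3))*(-5/3 + f) = (f + 19/3)*(-5/3 + f) = (19/3 + f)*(-5/3 + f) = (-5/3 + f)*(19/3 + f))
D(19) - 1*2827 = (-95/9 + 19**2 + (14/3)*19) - 1*2827 = (-95/9 + 361 + 266/3) - 2827 = 3952/9 - 2827 = -21491/9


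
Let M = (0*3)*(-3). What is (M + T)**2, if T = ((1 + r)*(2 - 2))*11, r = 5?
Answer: 0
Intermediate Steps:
M = 0 (M = 0*(-3) = 0)
T = 0 (T = ((1 + 5)*(2 - 2))*11 = (6*0)*11 = 0*11 = 0)
(M + T)**2 = (0 + 0)**2 = 0**2 = 0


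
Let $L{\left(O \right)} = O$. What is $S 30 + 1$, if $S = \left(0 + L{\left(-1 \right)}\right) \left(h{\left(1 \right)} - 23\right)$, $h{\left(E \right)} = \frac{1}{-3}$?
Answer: $701$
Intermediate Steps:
$h{\left(E \right)} = - \frac{1}{3}$
$S = \frac{70}{3}$ ($S = \left(0 - 1\right) \left(- \frac{1}{3} - 23\right) = \left(-1\right) \left(- \frac{70}{3}\right) = \frac{70}{3} \approx 23.333$)
$S 30 + 1 = \frac{70}{3} \cdot 30 + 1 = 700 + 1 = 701$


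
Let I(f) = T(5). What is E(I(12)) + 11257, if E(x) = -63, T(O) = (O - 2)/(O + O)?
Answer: 11194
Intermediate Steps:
T(O) = (-2 + O)/(2*O) (T(O) = (-2 + O)/((2*O)) = (-2 + O)*(1/(2*O)) = (-2 + O)/(2*O))
I(f) = 3/10 (I(f) = (1/2)*(-2 + 5)/5 = (1/2)*(1/5)*3 = 3/10)
E(I(12)) + 11257 = -63 + 11257 = 11194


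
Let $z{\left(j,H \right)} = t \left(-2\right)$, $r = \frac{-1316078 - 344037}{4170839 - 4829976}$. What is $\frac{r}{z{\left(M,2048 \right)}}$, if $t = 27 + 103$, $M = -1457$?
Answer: $- \frac{332023}{34275124} \approx -0.009687$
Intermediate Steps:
$r = \frac{1660115}{659137}$ ($r = - \frac{1660115}{-659137} = \left(-1660115\right) \left(- \frac{1}{659137}\right) = \frac{1660115}{659137} \approx 2.5186$)
$t = 130$
$z{\left(j,H \right)} = -260$ ($z{\left(j,H \right)} = 130 \left(-2\right) = -260$)
$\frac{r}{z{\left(M,2048 \right)}} = \frac{1660115}{659137 \left(-260\right)} = \frac{1660115}{659137} \left(- \frac{1}{260}\right) = - \frac{332023}{34275124}$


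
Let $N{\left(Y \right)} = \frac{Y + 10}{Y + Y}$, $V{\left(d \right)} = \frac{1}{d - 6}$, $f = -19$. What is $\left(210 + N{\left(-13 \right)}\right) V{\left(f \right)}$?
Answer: $- \frac{5463}{650} \approx -8.4046$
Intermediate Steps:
$V{\left(d \right)} = \frac{1}{-6 + d}$
$N{\left(Y \right)} = \frac{10 + Y}{2 Y}$
$\left(210 + N{\left(-13 \right)}\right) V{\left(f \right)} = \frac{210 + \frac{10 - 13}{2 \left(-13\right)}}{-6 - 19} = \frac{210 + \frac{1}{2} \left(- \frac{1}{13}\right) \left(-3\right)}{-25} = \left(210 + \frac{3}{26}\right) \left(- \frac{1}{25}\right) = \frac{5463}{26} \left(- \frac{1}{25}\right) = - \frac{5463}{650}$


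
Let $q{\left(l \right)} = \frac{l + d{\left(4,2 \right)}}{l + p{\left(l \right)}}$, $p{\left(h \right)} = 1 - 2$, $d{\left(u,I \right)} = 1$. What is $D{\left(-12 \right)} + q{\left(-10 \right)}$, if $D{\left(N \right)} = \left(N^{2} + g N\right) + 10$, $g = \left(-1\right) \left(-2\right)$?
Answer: $\frac{1439}{11} \approx 130.82$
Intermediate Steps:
$g = 2$
$p{\left(h \right)} = -1$
$q{\left(l \right)} = \frac{1 + l}{-1 + l}$ ($q{\left(l \right)} = \frac{l + 1}{l - 1} = \frac{1 + l}{-1 + l}$)
$D{\left(N \right)} = 10 + N^{2} + 2 N$ ($D{\left(N \right)} = \left(N^{2} + 2 N\right) + 10 = 10 + N^{2} + 2 N$)
$D{\left(-12 \right)} + q{\left(-10 \right)} = \left(10 + \left(-12\right)^{2} + 2 \left(-12\right)\right) + \frac{1 - 10}{-1 - 10} = \left(10 + 144 - 24\right) + \frac{1}{-11} \left(-9\right) = 130 - - \frac{9}{11} = 130 + \frac{9}{11} = \frac{1439}{11}$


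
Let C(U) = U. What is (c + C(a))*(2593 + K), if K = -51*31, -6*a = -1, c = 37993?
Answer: 115347254/3 ≈ 3.8449e+7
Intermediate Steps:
a = ⅙ (a = -⅙*(-1) = ⅙ ≈ 0.16667)
K = -1581
(c + C(a))*(2593 + K) = (37993 + ⅙)*(2593 - 1581) = (227959/6)*1012 = 115347254/3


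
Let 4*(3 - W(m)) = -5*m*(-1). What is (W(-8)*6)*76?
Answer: 5928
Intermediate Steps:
W(m) = 3 - 5*m/4 (W(m) = 3 - (-5*m)*(-1)/4 = 3 - 5*m/4)
(W(-8)*6)*76 = ((3 - 5/4*(-8))*6)*76 = ((3 + 10)*6)*76 = (13*6)*76 = 78*76 = 5928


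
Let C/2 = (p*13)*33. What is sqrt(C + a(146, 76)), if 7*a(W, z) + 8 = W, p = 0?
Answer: sqrt(966)/7 ≈ 4.4401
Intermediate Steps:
a(W, z) = -8/7 + W/7
C = 0 (C = 2*((0*13)*33) = 2*(0*33) = 2*0 = 0)
sqrt(C + a(146, 76)) = sqrt(0 + (-8/7 + (1/7)*146)) = sqrt(0 + (-8/7 + 146/7)) = sqrt(0 + 138/7) = sqrt(138/7) = sqrt(966)/7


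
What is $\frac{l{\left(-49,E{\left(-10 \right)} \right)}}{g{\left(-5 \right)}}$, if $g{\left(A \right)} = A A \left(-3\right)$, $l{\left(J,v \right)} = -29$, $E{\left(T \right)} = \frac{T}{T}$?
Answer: $\frac{29}{75} \approx 0.38667$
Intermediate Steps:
$E{\left(T \right)} = 1$
$g{\left(A \right)} = - 3 A^{2}$ ($g{\left(A \right)} = A^{2} \left(-3\right) = - 3 A^{2}$)
$\frac{l{\left(-49,E{\left(-10 \right)} \right)}}{g{\left(-5 \right)}} = - \frac{29}{\left(-3\right) \left(-5\right)^{2}} = - \frac{29}{\left(-3\right) 25} = - \frac{29}{-75} = \left(-29\right) \left(- \frac{1}{75}\right) = \frac{29}{75}$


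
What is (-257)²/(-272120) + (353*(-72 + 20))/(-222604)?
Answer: -2426934219/15143750120 ≈ -0.16026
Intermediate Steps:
(-257)²/(-272120) + (353*(-72 + 20))/(-222604) = 66049*(-1/272120) + (353*(-52))*(-1/222604) = -66049/272120 - 18356*(-1/222604) = -66049/272120 + 4589/55651 = -2426934219/15143750120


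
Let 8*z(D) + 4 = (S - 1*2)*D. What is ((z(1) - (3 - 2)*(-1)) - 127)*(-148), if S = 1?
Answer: 37481/2 ≈ 18741.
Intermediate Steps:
z(D) = -½ - D/8 (z(D) = -½ + ((1 - 1*2)*D)/8 = -½ + ((1 - 2)*D)/8 = -½ + (-D)/8 = -½ - D/8)
((z(1) - (3 - 2)*(-1)) - 127)*(-148) = (((-½ - ⅛*1) - (3 - 2)*(-1)) - 127)*(-148) = (((-½ - ⅛) - (-1)) - 127)*(-148) = ((-5/8 - 1*(-1)) - 127)*(-148) = ((-5/8 + 1) - 127)*(-148) = (3/8 - 127)*(-148) = -1013/8*(-148) = 37481/2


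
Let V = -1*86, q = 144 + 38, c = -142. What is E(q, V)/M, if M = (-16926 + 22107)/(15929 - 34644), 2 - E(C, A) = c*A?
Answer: 6924550/157 ≈ 44105.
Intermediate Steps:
q = 182
V = -86
E(C, A) = 2 + 142*A (E(C, A) = 2 - (-142)*A = 2 + 142*A)
M = -5181/18715 (M = 5181/(-18715) = 5181*(-1/18715) = -5181/18715 ≈ -0.27684)
E(q, V)/M = (2 + 142*(-86))/(-5181/18715) = (2 - 12212)*(-18715/5181) = -12210*(-18715/5181) = 6924550/157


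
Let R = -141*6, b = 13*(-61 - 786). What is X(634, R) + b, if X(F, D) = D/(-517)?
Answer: -121103/11 ≈ -11009.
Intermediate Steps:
b = -11011 (b = 13*(-847) = -11011)
R = -846
X(F, D) = -D/517 (X(F, D) = D*(-1/517) = -D/517)
X(634, R) + b = -1/517*(-846) - 11011 = 18/11 - 11011 = -121103/11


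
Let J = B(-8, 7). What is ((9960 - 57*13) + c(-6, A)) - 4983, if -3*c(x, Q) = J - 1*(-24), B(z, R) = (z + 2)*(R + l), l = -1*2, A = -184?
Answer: 4238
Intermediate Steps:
l = -2
B(z, R) = (-2 + R)*(2 + z) (B(z, R) = (z + 2)*(R - 2) = (2 + z)*(-2 + R) = (-2 + R)*(2 + z))
J = -30 (J = -4 - 2*(-8) + 2*7 + 7*(-8) = -4 + 16 + 14 - 56 = -30)
c(x, Q) = 2 (c(x, Q) = -(-30 - 1*(-24))/3 = -(-30 + 24)/3 = -1/3*(-6) = 2)
((9960 - 57*13) + c(-6, A)) - 4983 = ((9960 - 57*13) + 2) - 4983 = ((9960 - 741) + 2) - 4983 = (9219 + 2) - 4983 = 9221 - 4983 = 4238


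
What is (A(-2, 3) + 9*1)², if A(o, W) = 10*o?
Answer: 121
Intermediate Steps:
(A(-2, 3) + 9*1)² = (10*(-2) + 9*1)² = (-20 + 9)² = (-11)² = 121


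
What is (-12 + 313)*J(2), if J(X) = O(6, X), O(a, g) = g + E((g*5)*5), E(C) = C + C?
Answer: 30702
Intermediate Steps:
E(C) = 2*C
O(a, g) = 51*g (O(a, g) = g + 2*((g*5)*5) = g + 2*((5*g)*5) = g + 2*(25*g) = g + 50*g = 51*g)
J(X) = 51*X
(-12 + 313)*J(2) = (-12 + 313)*(51*2) = 301*102 = 30702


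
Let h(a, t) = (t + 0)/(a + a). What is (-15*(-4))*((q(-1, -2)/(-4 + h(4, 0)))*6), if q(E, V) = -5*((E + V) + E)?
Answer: -1800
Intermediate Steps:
h(a, t) = t/(2*a) (h(a, t) = t/((2*a)) = t*(1/(2*a)) = t/(2*a))
q(E, V) = -10*E - 5*V (q(E, V) = -5*(V + 2*E) = -10*E - 5*V)
(-15*(-4))*((q(-1, -2)/(-4 + h(4, 0)))*6) = (-15*(-4))*(((-10*(-1) - 5*(-2))/(-4 + (1/2)*0/4))*6) = 60*(((10 + 10)/(-4 + (1/2)*0*(1/4)))*6) = 60*((20/(-4 + 0))*6) = 60*((20/(-4))*6) = 60*(-1/4*20*6) = 60*(-5*6) = 60*(-30) = -1800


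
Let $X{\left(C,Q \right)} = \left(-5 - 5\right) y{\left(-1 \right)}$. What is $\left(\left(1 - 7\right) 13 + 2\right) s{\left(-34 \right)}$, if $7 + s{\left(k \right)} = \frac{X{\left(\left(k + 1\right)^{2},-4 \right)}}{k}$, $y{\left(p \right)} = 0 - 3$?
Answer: $\frac{10184}{17} \approx 599.06$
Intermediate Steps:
$y{\left(p \right)} = -3$
$X{\left(C,Q \right)} = 30$ ($X{\left(C,Q \right)} = \left(-5 - 5\right) \left(-3\right) = \left(-10\right) \left(-3\right) = 30$)
$s{\left(k \right)} = -7 + \frac{30}{k}$
$\left(\left(1 - 7\right) 13 + 2\right) s{\left(-34 \right)} = \left(\left(1 - 7\right) 13 + 2\right) \left(-7 + \frac{30}{-34}\right) = \left(\left(-6\right) 13 + 2\right) \left(-7 + 30 \left(- \frac{1}{34}\right)\right) = \left(-78 + 2\right) \left(-7 - \frac{15}{17}\right) = \left(-76\right) \left(- \frac{134}{17}\right) = \frac{10184}{17}$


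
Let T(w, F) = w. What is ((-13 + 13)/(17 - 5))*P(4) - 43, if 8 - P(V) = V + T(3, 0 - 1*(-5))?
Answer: -43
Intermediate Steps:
P(V) = 5 - V (P(V) = 8 - (V + 3) = 8 - (3 + V) = 8 + (-3 - V) = 5 - V)
((-13 + 13)/(17 - 5))*P(4) - 43 = ((-13 + 13)/(17 - 5))*(5 - 1*4) - 43 = (0/12)*(5 - 4) - 43 = (0*(1/12))*1 - 43 = 0*1 - 43 = 0 - 43 = -43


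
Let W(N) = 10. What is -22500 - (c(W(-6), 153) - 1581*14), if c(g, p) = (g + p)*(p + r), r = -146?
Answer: -1507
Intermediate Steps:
c(g, p) = (-146 + p)*(g + p) (c(g, p) = (g + p)*(p - 146) = (g + p)*(-146 + p) = (-146 + p)*(g + p))
-22500 - (c(W(-6), 153) - 1581*14) = -22500 - ((153**2 - 146*10 - 146*153 + 10*153) - 1581*14) = -22500 - ((23409 - 1460 - 22338 + 1530) - 22134) = -22500 - (1141 - 22134) = -22500 - 1*(-20993) = -22500 + 20993 = -1507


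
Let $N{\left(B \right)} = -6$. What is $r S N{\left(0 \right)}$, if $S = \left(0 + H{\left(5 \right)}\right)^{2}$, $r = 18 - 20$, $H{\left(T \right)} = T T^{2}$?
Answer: $187500$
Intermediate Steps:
$H{\left(T \right)} = T^{3}$
$r = -2$
$S = 15625$ ($S = \left(0 + 5^{3}\right)^{2} = \left(0 + 125\right)^{2} = 125^{2} = 15625$)
$r S N{\left(0 \right)} = \left(-2\right) 15625 \left(-6\right) = \left(-31250\right) \left(-6\right) = 187500$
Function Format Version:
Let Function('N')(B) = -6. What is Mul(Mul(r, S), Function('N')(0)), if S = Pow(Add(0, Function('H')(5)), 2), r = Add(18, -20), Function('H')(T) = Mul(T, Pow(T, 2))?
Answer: 187500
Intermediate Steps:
Function('H')(T) = Pow(T, 3)
r = -2
S = 15625 (S = Pow(Add(0, Pow(5, 3)), 2) = Pow(Add(0, 125), 2) = Pow(125, 2) = 15625)
Mul(Mul(r, S), Function('N')(0)) = Mul(Mul(-2, 15625), -6) = Mul(-31250, -6) = 187500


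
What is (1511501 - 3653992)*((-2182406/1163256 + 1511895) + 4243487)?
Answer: -7171967691847676263/581628 ≈ -1.2331e+13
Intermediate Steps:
(1511501 - 3653992)*((-2182406/1163256 + 1511895) + 4243487) = -2142491*((-2182406*1/1163256 + 1511895) + 4243487) = -2142491*((-1091203/581628 + 1511895) + 4243487) = -2142491*(879359373857/581628 + 4243487) = -2142491*3347490230693/581628 = -7171967691847676263/581628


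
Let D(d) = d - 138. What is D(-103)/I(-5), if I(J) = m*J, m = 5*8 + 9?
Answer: 241/245 ≈ 0.98367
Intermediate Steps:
m = 49 (m = 40 + 9 = 49)
I(J) = 49*J
D(d) = -138 + d
D(-103)/I(-5) = (-138 - 103)/((49*(-5))) = -241/(-245) = -241*(-1/245) = 241/245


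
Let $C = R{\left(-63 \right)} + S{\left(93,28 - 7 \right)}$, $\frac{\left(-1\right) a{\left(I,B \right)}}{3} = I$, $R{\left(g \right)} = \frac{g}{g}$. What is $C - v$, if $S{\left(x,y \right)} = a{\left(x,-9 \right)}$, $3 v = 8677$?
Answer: $- \frac{9511}{3} \approx -3170.3$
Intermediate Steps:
$v = \frac{8677}{3}$ ($v = \frac{1}{3} \cdot 8677 = \frac{8677}{3} \approx 2892.3$)
$R{\left(g \right)} = 1$
$a{\left(I,B \right)} = - 3 I$
$S{\left(x,y \right)} = - 3 x$
$C = -278$ ($C = 1 - 279 = -278$)
$C - v = -278 - \frac{8677}{3} = - \frac{9511}{3}$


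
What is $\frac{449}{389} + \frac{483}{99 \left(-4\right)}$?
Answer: $- \frac{3361}{51348} \approx -0.065455$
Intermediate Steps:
$\frac{449}{389} + \frac{483}{99 \left(-4\right)} = 449 \cdot \frac{1}{389} + \frac{483}{-396} = \frac{449}{389} + 483 \left(- \frac{1}{396}\right) = \frac{449}{389} - \frac{161}{132} = - \frac{3361}{51348}$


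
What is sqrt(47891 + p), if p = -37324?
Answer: sqrt(10567) ≈ 102.80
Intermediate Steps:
sqrt(47891 + p) = sqrt(47891 - 37324) = sqrt(10567)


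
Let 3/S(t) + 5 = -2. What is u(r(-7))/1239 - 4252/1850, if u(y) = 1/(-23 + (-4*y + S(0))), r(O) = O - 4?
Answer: -54186563/23576400 ≈ -2.2983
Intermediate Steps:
r(O) = -4 + O
S(t) = -3/7 (S(t) = 3/(-5 - 2) = 3/(-7) = 3*(-⅐) = -3/7)
u(y) = 1/(-164/7 - 4*y) (u(y) = 1/(-23 + (-4*y - 3/7)) = 1/(-23 + (-3/7 - 4*y)) = 1/(-164/7 - 4*y))
u(r(-7))/1239 - 4252/1850 = -7/(164 + 28*(-4 - 7))/1239 - 4252/1850 = -7/(164 + 28*(-11))*(1/1239) - 4252*1/1850 = -7/(164 - 308)*(1/1239) - 2126/925 = -7/(-144)*(1/1239) - 2126/925 = -7*(-1/144)*(1/1239) - 2126/925 = (7/144)*(1/1239) - 2126/925 = 1/25488 - 2126/925 = -54186563/23576400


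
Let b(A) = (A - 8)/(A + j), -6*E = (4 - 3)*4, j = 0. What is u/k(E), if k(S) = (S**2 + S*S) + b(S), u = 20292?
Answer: 182628/125 ≈ 1461.0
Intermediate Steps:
E = -2/3 (E = -(4 - 3)*4/6 = -4/6 = -1/6*4 = -2/3 ≈ -0.66667)
b(A) = (-8 + A)/A (b(A) = (A - 8)/(A + 0) = (-8 + A)/A)
k(S) = 2*S**2 + (-8 + S)/S (k(S) = (S**2 + S*S) + (-8 + S)/S = (S**2 + S**2) + (-8 + S)/S = 2*S**2 + (-8 + S)/S)
u/k(E) = 20292/(((-8 - 2/3 + 2*(-2/3)**3)/(-2/3))) = 20292/((-3*(-8 - 2/3 + 2*(-8/27))/2)) = 20292/((-3*(-8 - 2/3 - 16/27)/2)) = 20292/((-3/2*(-250/27))) = 20292/(125/9) = 20292*(9/125) = 182628/125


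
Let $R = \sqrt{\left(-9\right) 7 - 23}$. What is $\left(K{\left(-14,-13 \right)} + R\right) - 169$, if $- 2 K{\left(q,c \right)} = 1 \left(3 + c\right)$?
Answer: $-164 + i \sqrt{86} \approx -164.0 + 9.2736 i$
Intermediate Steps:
$K{\left(q,c \right)} = - \frac{3}{2} - \frac{c}{2}$ ($K{\left(q,c \right)} = - \frac{1 \left(3 + c\right)}{2} = - \frac{3 + c}{2} = - \frac{3}{2} - \frac{c}{2}$)
$R = i \sqrt{86}$ ($R = \sqrt{-63 - 23} = \sqrt{-86} = i \sqrt{86} \approx 9.2736 i$)
$\left(K{\left(-14,-13 \right)} + R\right) - 169 = \left(\left(- \frac{3}{2} - - \frac{13}{2}\right) + i \sqrt{86}\right) - 169 = \left(\left(- \frac{3}{2} + \frac{13}{2}\right) + i \sqrt{86}\right) - 169 = \left(5 + i \sqrt{86}\right) - 169 = -164 + i \sqrt{86}$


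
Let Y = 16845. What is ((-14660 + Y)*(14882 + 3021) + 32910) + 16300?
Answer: 39167265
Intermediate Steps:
((-14660 + Y)*(14882 + 3021) + 32910) + 16300 = ((-14660 + 16845)*(14882 + 3021) + 32910) + 16300 = (2185*17903 + 32910) + 16300 = (39118055 + 32910) + 16300 = 39150965 + 16300 = 39167265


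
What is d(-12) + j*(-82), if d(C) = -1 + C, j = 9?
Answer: -751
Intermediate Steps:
d(-12) + j*(-82) = (-1 - 12) + 9*(-82) = -13 - 738 = -751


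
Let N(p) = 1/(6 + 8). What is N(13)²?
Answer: 1/196 ≈ 0.0051020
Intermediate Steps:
N(p) = 1/14
N(13)² = (1/14)² = 1/196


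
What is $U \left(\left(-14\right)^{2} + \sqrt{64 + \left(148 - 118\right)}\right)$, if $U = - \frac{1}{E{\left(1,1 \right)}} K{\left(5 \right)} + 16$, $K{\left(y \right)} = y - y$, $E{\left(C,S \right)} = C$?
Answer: $3136 + 16 \sqrt{94} \approx 3291.1$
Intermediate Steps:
$K{\left(y \right)} = 0$
$U = 16$ ($U = - 1^{-1} \cdot 0 + 16 = \left(-1\right) 1 \cdot 0 + 16 = \left(-1\right) 0 + 16 = 0 + 16 = 16$)
$U \left(\left(-14\right)^{2} + \sqrt{64 + \left(148 - 118\right)}\right) = 16 \left(\left(-14\right)^{2} + \sqrt{64 + \left(148 - 118\right)}\right) = 16 \left(196 + \sqrt{64 + 30}\right) = 16 \left(196 + \sqrt{94}\right) = 3136 + 16 \sqrt{94}$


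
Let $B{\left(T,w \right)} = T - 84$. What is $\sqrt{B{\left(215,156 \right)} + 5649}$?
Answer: $34 \sqrt{5} \approx 76.026$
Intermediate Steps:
$B{\left(T,w \right)} = -84 + T$
$\sqrt{B{\left(215,156 \right)} + 5649} = \sqrt{\left(-84 + 215\right) + 5649} = \sqrt{131 + 5649} = \sqrt{5780} = 34 \sqrt{5}$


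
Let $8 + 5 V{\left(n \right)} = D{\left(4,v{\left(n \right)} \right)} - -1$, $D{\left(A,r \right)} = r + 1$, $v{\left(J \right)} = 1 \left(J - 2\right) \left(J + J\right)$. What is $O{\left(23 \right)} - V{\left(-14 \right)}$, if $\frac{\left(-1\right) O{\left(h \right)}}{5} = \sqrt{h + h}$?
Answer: $- \frac{442}{5} - 5 \sqrt{46} \approx -122.31$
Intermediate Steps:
$O{\left(h \right)} = - 5 \sqrt{2} \sqrt{h}$ ($O{\left(h \right)} = - 5 \sqrt{h + h} = - 5 \sqrt{2 h} = - 5 \sqrt{2} \sqrt{h}$)
$v{\left(J \right)} = 2 J \left(-2 + J\right)$ ($v{\left(J \right)} = 1 \left(-2 + J\right) 2 J = 1 \cdot 2 J \left(-2 + J\right) = 2 J \left(-2 + J\right)$)
$D{\left(A,r \right)} = 1 + r$
$V{\left(n \right)} = - \frac{6}{5} + \frac{2 n \left(-2 + n\right)}{5}$ ($V{\left(n \right)} = - \frac{8}{5} + \frac{\left(1 + 2 n \left(-2 + n\right)\right) - -1}{5} = - \frac{8}{5} + \frac{\left(1 + 2 n \left(-2 + n\right)\right) + 1}{5} = - \frac{8}{5} + \frac{2 + 2 n \left(-2 + n\right)}{5} = - \frac{8}{5} + \left(\frac{2}{5} + \frac{2 n \left(-2 + n\right)}{5}\right) = - \frac{6}{5} + \frac{2 n \left(-2 + n\right)}{5}$)
$O{\left(23 \right)} - V{\left(-14 \right)} = - 5 \sqrt{2} \sqrt{23} - \left(- \frac{6}{5} + \frac{2}{5} \left(-14\right) \left(-2 - 14\right)\right) = - 5 \sqrt{46} - \left(- \frac{6}{5} + \frac{2}{5} \left(-14\right) \left(-16\right)\right) = - 5 \sqrt{46} - \left(- \frac{6}{5} + \frac{448}{5}\right) = - 5 \sqrt{46} - \frac{442}{5} = - \frac{442}{5} - 5 \sqrt{46}$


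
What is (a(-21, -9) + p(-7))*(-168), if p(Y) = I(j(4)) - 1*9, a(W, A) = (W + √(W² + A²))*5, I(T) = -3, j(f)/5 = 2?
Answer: 19656 - 2520*√58 ≈ 464.25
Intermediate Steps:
j(f) = 10 (j(f) = 5*2 = 10)
a(W, A) = 5*W + 5*√(A² + W²) (a(W, A) = (W + √(A² + W²))*5 = 5*W + 5*√(A² + W²))
p(Y) = -12 (p(Y) = -3 - 1*9 = -3 - 9 = -12)
(a(-21, -9) + p(-7))*(-168) = ((5*(-21) + 5*√((-9)² + (-21)²)) - 12)*(-168) = ((-105 + 5*√(81 + 441)) - 12)*(-168) = ((-105 + 5*√522) - 12)*(-168) = ((-105 + 5*(3*√58)) - 12)*(-168) = ((-105 + 15*√58) - 12)*(-168) = (-117 + 15*√58)*(-168) = 19656 - 2520*√58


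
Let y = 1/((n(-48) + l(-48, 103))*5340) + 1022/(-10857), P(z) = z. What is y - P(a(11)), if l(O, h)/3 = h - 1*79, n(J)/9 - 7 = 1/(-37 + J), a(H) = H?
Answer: -70237175683/6331020696 ≈ -11.094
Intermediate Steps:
n(J) = 63 + 9/(-37 + J)
l(O, h) = -237 + 3*h (l(O, h) = 3*(h - 1*79) = 3*(h - 79) = 3*(-79 + h) = -237 + 3*h)
y = -595948027/6331020696 (y = 1/((9*(-258 + 7*(-48))/(-37 - 48) + (-237 + 3*103))*5340) + 1022/(-10857) = (1/5340)/(9*(-258 - 336)/(-85) + (-237 + 309)) + 1022*(-1/10857) = (1/5340)/(9*(-1/85)*(-594) + 72) - 146/1551 = (1/5340)/(5346/85 + 72) - 146/1551 = (1/5340)/(11466/85) - 146/1551 = (85/11466)*(1/5340) - 146/1551 = 17/12245688 - 146/1551 = -595948027/6331020696 ≈ -0.094131)
y - P(a(11)) = -595948027/6331020696 - 1*11 = -595948027/6331020696 - 11 = -70237175683/6331020696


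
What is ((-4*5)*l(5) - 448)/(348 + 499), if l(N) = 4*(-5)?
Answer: -48/847 ≈ -0.056671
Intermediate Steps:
l(N) = -20
((-4*5)*l(5) - 448)/(348 + 499) = (-4*5*(-20) - 448)/(348 + 499) = (-20*(-20) - 448)/847 = (400 - 448)*(1/847) = -48*1/847 = -48/847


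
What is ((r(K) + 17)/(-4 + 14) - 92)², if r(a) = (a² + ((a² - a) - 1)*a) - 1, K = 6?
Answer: 120409/25 ≈ 4816.4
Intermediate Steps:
r(a) = -1 + a² + a*(-1 + a² - a) (r(a) = (a² + (-1 + a² - a)*a) - 1 = (a² + a*(-1 + a² - a)) - 1 = -1 + a² + a*(-1 + a² - a))
((r(K) + 17)/(-4 + 14) - 92)² = (((-1 + 6³ - 1*6) + 17)/(-4 + 14) - 92)² = (((-1 + 216 - 6) + 17)/10 - 92)² = ((209 + 17)/10 - 92)² = ((⅒)*226 - 92)² = (113/5 - 92)² = (-347/5)² = 120409/25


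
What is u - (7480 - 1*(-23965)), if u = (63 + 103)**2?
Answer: -3889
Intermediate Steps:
u = 27556 (u = 166**2 = 27556)
u - (7480 - 1*(-23965)) = 27556 - (7480 - 1*(-23965)) = 27556 - (7480 + 23965) = 27556 - 1*31445 = 27556 - 31445 = -3889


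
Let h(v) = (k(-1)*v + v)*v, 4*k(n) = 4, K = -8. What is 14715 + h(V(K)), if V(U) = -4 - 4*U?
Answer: 16283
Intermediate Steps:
k(n) = 1 (k(n) = (1/4)*4 = 1)
h(v) = 2*v**2 (h(v) = (1*v + v)*v = (v + v)*v = (2*v)*v = 2*v**2)
14715 + h(V(K)) = 14715 + 2*(-4 - 4*(-8))**2 = 14715 + 2*(-4 + 32)**2 = 14715 + 2*28**2 = 14715 + 2*784 = 14715 + 1568 = 16283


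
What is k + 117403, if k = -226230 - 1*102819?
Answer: -211646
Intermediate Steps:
k = -329049 (k = -226230 - 102819 = -329049)
k + 117403 = -329049 + 117403 = -211646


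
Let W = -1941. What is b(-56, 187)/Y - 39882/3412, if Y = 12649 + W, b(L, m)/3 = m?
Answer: -106285581/9133924 ≈ -11.636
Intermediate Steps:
b(L, m) = 3*m
Y = 10708 (Y = 12649 - 1941 = 10708)
b(-56, 187)/Y - 39882/3412 = (3*187)/10708 - 39882/3412 = 561*(1/10708) - 39882*1/3412 = 561/10708 - 19941/1706 = -106285581/9133924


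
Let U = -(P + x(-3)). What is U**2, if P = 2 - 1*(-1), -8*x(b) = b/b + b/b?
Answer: 121/16 ≈ 7.5625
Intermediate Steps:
x(b) = -1/4 (x(b) = -(b/b + b/b)/8 = -(1 + 1)/8 = -1/8*2 = -1/4)
P = 3 (P = 2 + 1 = 3)
U = -11/4 (U = -(3 - 1/4) = -1*11/4 = -11/4 ≈ -2.7500)
U**2 = (-11/4)**2 = 121/16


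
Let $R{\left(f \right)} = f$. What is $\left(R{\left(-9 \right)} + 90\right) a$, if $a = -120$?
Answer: $-9720$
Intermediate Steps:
$\left(R{\left(-9 \right)} + 90\right) a = \left(-9 + 90\right) \left(-120\right) = 81 \left(-120\right) = -9720$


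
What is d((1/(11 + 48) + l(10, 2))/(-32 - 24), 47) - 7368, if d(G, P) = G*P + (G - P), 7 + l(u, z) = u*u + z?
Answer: -3096031/413 ≈ -7496.4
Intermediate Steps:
l(u, z) = -7 + z + u**2 (l(u, z) = -7 + (u*u + z) = -7 + (u**2 + z) = -7 + (z + u**2) = -7 + z + u**2)
d(G, P) = G - P + G*P
d((1/(11 + 48) + l(10, 2))/(-32 - 24), 47) - 7368 = ((1/(11 + 48) + (-7 + 2 + 10**2))/(-32 - 24) - 1*47 + ((1/(11 + 48) + (-7 + 2 + 10**2))/(-32 - 24))*47) - 7368 = ((1/59 + (-7 + 2 + 100))/(-56) - 47 + ((1/59 + (-7 + 2 + 100))/(-56))*47) - 7368 = ((1/59 + 95)*(-1/56) - 47 + ((1/59 + 95)*(-1/56))*47) - 7368 = ((5606/59)*(-1/56) - 47 + ((5606/59)*(-1/56))*47) - 7368 = (-2803/1652 - 47 - 2803/1652*47) - 7368 = (-2803/1652 - 47 - 131741/1652) - 7368 = -53047/413 - 7368 = -3096031/413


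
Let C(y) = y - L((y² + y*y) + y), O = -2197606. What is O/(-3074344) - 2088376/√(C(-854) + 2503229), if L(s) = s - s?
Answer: 1098803/1537172 - 2088376*√100095/500475 ≈ -1319.5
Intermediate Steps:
L(s) = 0
C(y) = y (C(y) = y - 1*0 = y + 0 = y)
O/(-3074344) - 2088376/√(C(-854) + 2503229) = -2197606/(-3074344) - 2088376/√(-854 + 2503229) = -2197606*(-1/3074344) - 2088376*√100095/500475 = 1098803/1537172 - 2088376*√100095/500475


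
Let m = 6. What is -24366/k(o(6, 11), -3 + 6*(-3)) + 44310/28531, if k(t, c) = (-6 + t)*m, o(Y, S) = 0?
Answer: 116130251/171186 ≈ 678.39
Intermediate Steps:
k(t, c) = -36 + 6*t (k(t, c) = (-6 + t)*6 = -36 + 6*t)
-24366/k(o(6, 11), -3 + 6*(-3)) + 44310/28531 = -24366/(-36 + 6*0) + 44310/28531 = -24366/(-36 + 0) + 44310*(1/28531) = -24366/(-36) + 44310/28531 = -24366*(-1/36) + 44310/28531 = 4061/6 + 44310/28531 = 116130251/171186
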